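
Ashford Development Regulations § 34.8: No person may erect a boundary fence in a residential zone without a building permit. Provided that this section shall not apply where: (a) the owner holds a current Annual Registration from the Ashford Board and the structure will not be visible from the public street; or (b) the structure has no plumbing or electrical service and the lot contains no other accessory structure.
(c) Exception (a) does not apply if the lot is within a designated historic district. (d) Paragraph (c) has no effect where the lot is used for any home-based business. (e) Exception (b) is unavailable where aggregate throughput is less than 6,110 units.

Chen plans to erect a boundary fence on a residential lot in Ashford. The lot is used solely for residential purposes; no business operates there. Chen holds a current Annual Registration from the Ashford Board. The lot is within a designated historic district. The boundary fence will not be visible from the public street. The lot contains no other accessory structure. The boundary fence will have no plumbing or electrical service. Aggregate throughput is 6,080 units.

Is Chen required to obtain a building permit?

All of (a)'s requirements are met (a current Annual Registration is held; the structure will not be visible from the street). But: (c) operates against (a): the lot is in a historic district. (d) does not operate here (the lot is solely residential), so (c) stands. So (a) is unavailable.
All of (b)'s requirements are met (there is no plumbing or electrical service; the lot has no other accessory structure). But: (e) operates against (b): aggregate throughput is 6,080 units, less than the 6,110 units limit. Exception (b) does not apply.
No exception displaces § 34.8.

Yes — Chen must obtain a building permit.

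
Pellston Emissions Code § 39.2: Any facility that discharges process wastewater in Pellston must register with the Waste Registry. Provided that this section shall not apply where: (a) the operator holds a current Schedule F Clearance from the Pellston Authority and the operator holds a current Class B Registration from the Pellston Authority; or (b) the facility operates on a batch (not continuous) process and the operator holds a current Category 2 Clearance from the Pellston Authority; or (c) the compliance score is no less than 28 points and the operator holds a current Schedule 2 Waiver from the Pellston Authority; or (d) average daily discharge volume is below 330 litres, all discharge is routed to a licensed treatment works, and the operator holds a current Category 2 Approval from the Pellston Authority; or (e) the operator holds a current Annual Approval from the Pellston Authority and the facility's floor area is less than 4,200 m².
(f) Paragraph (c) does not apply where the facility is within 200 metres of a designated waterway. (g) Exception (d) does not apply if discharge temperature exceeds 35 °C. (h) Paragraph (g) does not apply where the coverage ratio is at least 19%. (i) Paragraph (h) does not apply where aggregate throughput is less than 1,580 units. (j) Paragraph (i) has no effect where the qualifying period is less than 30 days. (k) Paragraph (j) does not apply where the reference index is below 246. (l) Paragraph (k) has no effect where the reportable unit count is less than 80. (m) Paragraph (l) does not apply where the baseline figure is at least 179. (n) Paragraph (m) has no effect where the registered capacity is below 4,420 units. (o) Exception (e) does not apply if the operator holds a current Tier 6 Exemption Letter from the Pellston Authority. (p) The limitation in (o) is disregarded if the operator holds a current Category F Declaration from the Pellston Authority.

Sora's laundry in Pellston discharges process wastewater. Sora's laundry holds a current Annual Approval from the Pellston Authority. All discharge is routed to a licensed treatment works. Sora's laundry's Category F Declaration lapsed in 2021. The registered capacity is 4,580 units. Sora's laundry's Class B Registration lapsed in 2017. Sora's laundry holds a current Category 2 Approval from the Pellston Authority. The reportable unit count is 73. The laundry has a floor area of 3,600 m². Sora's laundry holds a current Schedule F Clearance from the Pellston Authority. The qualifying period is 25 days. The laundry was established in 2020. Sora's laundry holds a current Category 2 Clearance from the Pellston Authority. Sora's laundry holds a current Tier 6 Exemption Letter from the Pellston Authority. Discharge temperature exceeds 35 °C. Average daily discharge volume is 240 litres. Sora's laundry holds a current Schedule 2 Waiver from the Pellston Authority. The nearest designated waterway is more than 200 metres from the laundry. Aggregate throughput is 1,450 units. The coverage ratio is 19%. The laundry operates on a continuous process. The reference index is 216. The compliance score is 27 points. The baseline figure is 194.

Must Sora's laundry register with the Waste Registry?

Yes — Sora's laundry must register with the Waste Registry.

Exception (a) fails — no current Class B Registration is held.
Exception (b) requires that the facility operates on a batch (not continuous) process; but the facility operates on a continuous process, so (b) is unavailable.
Exception (c) fails — the compliance score is 27 points, short of 28 points.
Exception (d): average daily discharge volume is 240 litres, below the 330 litres limit; discharge is routed to a licensed treatment works; a current Category 2 Approval is held — every condition holds. Turning to paragraphs (g)–(n): (g) operates against (d): discharge temperature exceeds 35 °C. (h) would limit (g) — the coverage ratio is 19%, meeting the 19% threshold — but (i) sets (h) aside: (i) is engaged — aggregate throughput is 1,450 units, less than the 1,580 units limit. (j) would limit (i) — the qualifying period is 25 days, less than the 30 days limit — but (k) sets (j) aside: (k) applies — the reference index is 216, below the 246 limit. (l) is triggered (the reportable unit count is 73, less than the 80 limit), but is itself disapplied by (m): (m) is engaged — the baseline figure is 194, meeting the 179 threshold. (n), which would lift (m), is not engaged — the registered capacity is 4,580 units, not below 4,420 units. So (d) is unavailable.
All of (e)'s requirements are met (a current Annual Approval is held; the facility's floor area is 3,600 m², less than the 4,200 m² limit). However, paragraphs (o)–(p) must be considered: (o) is engaged — a current Tier 6 Exemption Letter is held. (p), which would lift (o), is inapplicable — no current Category F Declaration is held. Exception (e) does not apply.
No exception displaces § 39.2.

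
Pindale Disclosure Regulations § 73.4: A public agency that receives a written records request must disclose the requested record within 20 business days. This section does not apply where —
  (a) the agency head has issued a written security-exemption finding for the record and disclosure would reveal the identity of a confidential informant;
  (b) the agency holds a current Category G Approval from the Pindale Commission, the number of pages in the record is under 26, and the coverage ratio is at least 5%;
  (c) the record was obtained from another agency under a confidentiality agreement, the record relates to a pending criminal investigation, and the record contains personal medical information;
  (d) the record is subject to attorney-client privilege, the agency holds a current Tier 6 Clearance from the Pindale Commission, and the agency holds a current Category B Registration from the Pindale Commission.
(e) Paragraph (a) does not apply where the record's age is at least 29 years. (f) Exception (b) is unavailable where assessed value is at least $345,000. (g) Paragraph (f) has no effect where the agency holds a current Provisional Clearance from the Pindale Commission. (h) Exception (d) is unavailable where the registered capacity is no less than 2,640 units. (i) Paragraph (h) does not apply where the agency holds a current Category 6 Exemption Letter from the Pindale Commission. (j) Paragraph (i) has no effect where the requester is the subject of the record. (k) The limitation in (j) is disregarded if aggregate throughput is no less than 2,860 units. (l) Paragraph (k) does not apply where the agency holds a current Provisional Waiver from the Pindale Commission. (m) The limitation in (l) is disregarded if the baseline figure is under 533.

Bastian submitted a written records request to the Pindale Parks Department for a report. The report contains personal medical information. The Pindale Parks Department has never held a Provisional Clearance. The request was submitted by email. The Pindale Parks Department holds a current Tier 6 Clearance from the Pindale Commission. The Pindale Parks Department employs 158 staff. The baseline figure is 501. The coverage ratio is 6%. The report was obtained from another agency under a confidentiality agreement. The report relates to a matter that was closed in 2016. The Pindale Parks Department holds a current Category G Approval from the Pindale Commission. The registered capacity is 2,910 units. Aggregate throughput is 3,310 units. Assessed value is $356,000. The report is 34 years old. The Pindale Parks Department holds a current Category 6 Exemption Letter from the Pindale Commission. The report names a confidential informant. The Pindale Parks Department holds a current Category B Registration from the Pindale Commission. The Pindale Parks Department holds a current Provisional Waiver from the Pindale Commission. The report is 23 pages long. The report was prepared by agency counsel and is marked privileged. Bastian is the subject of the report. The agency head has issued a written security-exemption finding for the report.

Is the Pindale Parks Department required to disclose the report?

All of (a)'s requirements are met (a written security-exemption finding has been issued; the report names a confidential informant). However, paragraph (e) must be considered: (e) is triggered — the record's age is 34 years, meeting the 29 years threshold. Exception (a) does not apply.
All of (b)'s requirements are met (a current Category G Approval is held; the number of pages in the record is 23, under the 26 limit; the coverage ratio is 6%, meeting the 5% threshold). However, paragraphs (f)–(g) must be considered: (f) is engaged — assessed value is $356,000, meeting the $345,000 threshold. (g), which would lift (f), does not operate here — there is no Provisional Clearance in force. (b) is therefore removed.
Exception (c) does not apply: the report relates to a closed matter.
Exception (d)'s conditions are all satisfied: the report is privileged; a current Tier 6 Clearance is held; a current Category B Registration is held. As to paragraphs (h)–(m): (h) applies (the registered capacity is 2,910 units, meeting the 2,640 units threshold), but yields to (i): (i) operates against (h): a current Category 6 Exemption Letter is held. (j) would limit (i) — Bastian is the subject of the report — but (k) sets (j) aside: (k) operates against (j): aggregate throughput is 3,310 units, meeting the 2,860 units threshold. (l) is triggered (a current Provisional Waiver is held), but yields to (m): (m) operates against (l): the baseline figure is 501, under the 533 limit. Exception (d) stands.

No — exception (d) applies; the Pindale Parks Department is not required to disclose the report.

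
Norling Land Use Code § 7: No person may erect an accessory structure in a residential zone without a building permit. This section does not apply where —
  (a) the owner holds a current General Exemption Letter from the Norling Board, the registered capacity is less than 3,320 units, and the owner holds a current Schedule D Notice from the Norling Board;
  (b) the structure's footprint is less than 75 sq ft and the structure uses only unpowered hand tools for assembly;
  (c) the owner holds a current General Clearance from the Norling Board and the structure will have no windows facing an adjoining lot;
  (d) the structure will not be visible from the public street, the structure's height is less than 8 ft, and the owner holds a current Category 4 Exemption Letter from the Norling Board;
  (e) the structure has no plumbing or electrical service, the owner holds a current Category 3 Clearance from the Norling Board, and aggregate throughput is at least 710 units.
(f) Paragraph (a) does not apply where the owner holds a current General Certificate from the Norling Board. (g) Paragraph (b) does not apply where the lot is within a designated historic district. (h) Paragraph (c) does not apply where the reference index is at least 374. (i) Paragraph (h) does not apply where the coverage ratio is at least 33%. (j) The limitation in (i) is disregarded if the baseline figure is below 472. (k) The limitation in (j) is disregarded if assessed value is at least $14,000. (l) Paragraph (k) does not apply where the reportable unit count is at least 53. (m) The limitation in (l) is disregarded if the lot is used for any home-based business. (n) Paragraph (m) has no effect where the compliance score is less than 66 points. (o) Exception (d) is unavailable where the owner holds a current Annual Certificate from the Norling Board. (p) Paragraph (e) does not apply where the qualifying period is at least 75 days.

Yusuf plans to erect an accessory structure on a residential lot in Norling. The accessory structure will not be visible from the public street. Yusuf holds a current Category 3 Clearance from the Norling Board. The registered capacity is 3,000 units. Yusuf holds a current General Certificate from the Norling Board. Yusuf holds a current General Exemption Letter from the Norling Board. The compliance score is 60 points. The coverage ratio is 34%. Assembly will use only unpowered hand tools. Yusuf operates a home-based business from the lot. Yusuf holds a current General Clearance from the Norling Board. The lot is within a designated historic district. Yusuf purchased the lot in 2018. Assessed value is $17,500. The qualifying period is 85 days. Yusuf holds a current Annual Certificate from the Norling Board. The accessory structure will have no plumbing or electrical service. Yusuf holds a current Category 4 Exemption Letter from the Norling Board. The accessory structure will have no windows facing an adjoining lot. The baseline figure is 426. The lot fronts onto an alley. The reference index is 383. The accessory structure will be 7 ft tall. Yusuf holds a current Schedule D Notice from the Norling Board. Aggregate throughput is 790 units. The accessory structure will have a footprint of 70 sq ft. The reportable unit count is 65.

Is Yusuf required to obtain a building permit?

All of (a)'s requirements are met (a current General Exemption Letter is held; the registered capacity is 3,000 units, less than the 3,320 units limit; a current Schedule D Notice is held). However, paragraph (f) must be considered: (f) operates against (a): a current General Certificate is held. So (a) is unavailable.
All of (b)'s requirements are met (the structure's footprint is 70 sq ft, less than the 75 sq ft limit; assembly uses only hand tools). However, paragraph (g) must be considered: (g) operates against (b): the lot is in a historic district. So (b) is unavailable.
Exception (c): a current General Clearance is held; no windows face an adjoining lot — every condition holds. But: (h) operates against (c): the reference index is 383, meeting the 374 threshold. (i) operates (the coverage ratio is 34%, meeting the 33% threshold), but yields to (j): (j) operates — the baseline figure is 426, below the 472 limit. (k) would limit (j) — assessed value is $17,500, meeting the $14,000 threshold — but (l) sets (k) aside: (l) is triggered — the reportable unit count is 65, meeting the 53 threshold. (m) would limit (l) — a home-based business operates on the lot — but (n) sets (m) aside: (n) operates against (m): the compliance score is 60 points, less than the 66 points limit. (c) is therefore removed.
Exception (d) is satisfied on its face — the structure will not be visible from the street; the structure's height is 7 ft, less than the 8 ft limit; a current Category 4 Exemption Letter is held. But: (o) operates against (d): a current Annual Certificate is held. (d) is therefore removed.
Exception (e)'s conditions are all satisfied: there is no plumbing or electrical service; a current Category 3 Clearance is held; aggregate throughput is 790 units, meeting the 710 units threshold. But applying paragraph (p): (p) is triggered — the qualifying period is 85 days, meeting the 75 days threshold. So (e) is unavailable.
No exception applies. The general rule governs.

Yes — Yusuf must obtain a building permit.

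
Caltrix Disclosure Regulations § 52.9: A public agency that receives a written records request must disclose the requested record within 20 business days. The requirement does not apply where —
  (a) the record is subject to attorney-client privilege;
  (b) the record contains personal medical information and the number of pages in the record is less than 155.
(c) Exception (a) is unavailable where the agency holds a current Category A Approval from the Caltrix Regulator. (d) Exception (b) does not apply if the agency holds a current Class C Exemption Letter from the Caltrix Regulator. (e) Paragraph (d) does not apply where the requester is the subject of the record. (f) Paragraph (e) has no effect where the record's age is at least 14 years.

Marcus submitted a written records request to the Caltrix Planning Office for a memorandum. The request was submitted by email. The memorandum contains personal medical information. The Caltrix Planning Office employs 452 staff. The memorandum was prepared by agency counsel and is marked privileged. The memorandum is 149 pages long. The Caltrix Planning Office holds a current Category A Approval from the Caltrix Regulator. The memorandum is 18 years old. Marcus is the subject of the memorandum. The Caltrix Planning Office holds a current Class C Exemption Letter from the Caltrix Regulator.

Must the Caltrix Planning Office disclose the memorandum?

Yes — the Caltrix Planning Office must disclose the memorandum.

Exception (a): the memorandum is privileged — every condition holds. But: (c) applies — a current Category A Approval is held. Exception (a) does not apply.
All of (b)'s requirements are met (the memorandum contains personal medical information; the number of pages in the record is 149, less than the 155 limit). Turning to paragraphs (d)–(f): (d) operates against (b): a current Class C Exemption Letter is held. (e) is triggered (Marcus is the subject of the memorandum), but is overridden by (f): (f) operates against (e): the record's age is 18 years, meeting the 14 years threshold. Exception (b) does not apply.
No exception displaces § 52.9.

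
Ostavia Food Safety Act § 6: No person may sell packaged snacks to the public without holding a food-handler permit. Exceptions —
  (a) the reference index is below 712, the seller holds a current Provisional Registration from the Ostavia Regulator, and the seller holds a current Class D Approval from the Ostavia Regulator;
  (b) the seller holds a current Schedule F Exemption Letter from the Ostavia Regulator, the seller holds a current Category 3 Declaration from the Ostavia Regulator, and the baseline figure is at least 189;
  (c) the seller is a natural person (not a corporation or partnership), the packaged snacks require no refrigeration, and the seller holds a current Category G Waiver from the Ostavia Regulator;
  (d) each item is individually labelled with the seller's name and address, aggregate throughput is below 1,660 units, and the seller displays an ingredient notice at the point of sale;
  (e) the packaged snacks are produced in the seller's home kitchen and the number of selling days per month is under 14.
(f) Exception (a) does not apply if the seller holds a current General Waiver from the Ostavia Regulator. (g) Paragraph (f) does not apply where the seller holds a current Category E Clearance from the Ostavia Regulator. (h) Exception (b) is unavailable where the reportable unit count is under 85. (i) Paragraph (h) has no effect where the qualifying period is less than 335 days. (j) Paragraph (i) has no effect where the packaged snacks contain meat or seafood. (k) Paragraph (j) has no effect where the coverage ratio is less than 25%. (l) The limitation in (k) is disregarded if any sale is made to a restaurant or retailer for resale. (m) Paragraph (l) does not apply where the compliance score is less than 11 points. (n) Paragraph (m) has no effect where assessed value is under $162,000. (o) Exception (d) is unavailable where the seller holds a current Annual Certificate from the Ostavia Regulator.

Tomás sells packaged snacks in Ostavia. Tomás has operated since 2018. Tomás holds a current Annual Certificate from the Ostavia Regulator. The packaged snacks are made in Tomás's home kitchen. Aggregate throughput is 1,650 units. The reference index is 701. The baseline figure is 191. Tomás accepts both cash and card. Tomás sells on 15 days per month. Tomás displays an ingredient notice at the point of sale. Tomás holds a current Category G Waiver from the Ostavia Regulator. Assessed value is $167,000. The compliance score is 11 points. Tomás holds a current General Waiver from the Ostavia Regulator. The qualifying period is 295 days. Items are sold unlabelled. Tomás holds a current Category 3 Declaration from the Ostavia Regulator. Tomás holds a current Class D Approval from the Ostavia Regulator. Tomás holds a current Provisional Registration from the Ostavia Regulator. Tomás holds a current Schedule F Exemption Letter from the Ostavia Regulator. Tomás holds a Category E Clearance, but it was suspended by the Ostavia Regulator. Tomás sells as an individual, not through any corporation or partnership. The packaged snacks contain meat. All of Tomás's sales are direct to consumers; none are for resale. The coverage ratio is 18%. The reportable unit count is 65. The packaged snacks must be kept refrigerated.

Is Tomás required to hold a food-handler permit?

Exception (a) is satisfied on its face — the reference index is 701, below the 712 limit; a current Provisional Registration is held; a current Class D Approval is held. Turning to paragraphs (f)–(g): (f) operates against (a): a current General Waiver is held. (g), which would lift (f), is not triggered — no current Category E Clearance is held. So (a) is unavailable.
All of (b)'s requirements are met (a current Schedule F Exemption Letter is held; a current Category 3 Declaration is held; the baseline figure is 191, meeting the 189 threshold). Applying paragraphs (h)–(n): (h) is triggered (the reportable unit count is 65, under the 85 limit), but is itself disapplied by (i): (i) operates — the qualifying period is 295 days, less than the 335 days limit. (j) is engaged (the packaged snacks contain meat), but is displaced by (k): (k) is triggered — the coverage ratio is 18%, less than the 25% limit. (l), which would lift (k), does not operate here — no sales are for resale. Exception (b) stands.
Exception (c) does not apply: the packaged snacks require refrigeration.
Exception (d) requires that each item is individually labelled with the seller's name and address; but items are sold unlabelled, so (d) is unavailable.
Exception (e) requires that the number of selling days per month is under 14; but the number of selling days per month is 15, not under 14, so (e) is unavailable.

No — exception (b) applies; Tomás is not required to hold a food-handler permit.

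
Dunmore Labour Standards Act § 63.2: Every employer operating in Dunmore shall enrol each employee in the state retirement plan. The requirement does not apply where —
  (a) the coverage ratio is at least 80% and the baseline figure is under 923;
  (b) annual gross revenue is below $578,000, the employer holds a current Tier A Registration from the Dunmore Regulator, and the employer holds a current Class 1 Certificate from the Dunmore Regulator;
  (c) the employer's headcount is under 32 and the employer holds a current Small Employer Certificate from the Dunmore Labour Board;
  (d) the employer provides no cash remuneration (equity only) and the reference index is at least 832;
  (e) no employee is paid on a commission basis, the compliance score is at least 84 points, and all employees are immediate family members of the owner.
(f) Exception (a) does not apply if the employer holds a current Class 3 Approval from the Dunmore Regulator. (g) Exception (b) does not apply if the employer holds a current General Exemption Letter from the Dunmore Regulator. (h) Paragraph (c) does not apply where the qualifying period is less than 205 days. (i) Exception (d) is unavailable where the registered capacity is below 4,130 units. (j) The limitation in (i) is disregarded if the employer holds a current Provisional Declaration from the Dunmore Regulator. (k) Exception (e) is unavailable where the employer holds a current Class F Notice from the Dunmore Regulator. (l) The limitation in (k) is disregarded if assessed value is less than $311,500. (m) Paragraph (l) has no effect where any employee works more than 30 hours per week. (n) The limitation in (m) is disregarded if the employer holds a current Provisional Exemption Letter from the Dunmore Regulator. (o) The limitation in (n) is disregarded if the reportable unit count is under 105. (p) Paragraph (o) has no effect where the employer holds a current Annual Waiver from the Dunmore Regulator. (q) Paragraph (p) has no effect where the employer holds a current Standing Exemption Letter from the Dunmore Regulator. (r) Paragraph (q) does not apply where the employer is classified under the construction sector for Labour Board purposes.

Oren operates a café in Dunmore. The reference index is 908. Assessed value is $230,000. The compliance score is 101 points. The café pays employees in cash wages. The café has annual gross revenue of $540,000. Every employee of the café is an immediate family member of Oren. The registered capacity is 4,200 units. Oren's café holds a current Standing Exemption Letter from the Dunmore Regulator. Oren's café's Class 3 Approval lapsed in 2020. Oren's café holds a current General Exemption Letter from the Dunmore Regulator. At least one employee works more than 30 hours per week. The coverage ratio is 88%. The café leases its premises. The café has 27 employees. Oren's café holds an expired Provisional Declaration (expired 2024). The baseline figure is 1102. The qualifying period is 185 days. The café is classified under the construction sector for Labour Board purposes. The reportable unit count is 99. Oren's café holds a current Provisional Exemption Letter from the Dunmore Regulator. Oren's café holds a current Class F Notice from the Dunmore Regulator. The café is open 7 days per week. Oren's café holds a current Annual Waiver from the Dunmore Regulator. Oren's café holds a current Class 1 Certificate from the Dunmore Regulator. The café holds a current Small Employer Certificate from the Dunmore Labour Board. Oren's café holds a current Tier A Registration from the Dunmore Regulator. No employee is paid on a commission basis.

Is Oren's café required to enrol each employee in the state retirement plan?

No — exception (e) applies; Oren's café is not required to enrol each employee in the state retirement plan.

Exception (a) does not apply: the baseline figure is 1,102, not under 923.
Exception (b) is satisfied on its face — annual gross revenue is $540,000, below the $578,000 limit; a current Tier A Registration is held; a current Class 1 Certificate is held. However, paragraph (g) must be considered: (g) applies — a current General Exemption Letter is held. Exception (b) does not apply.
Exception (c)'s conditions are all satisfied: the employer's headcount is 27, under the 32 limit; a current Small Employer Certificate is held. However, paragraph (h) must be considered: (h) is engaged — the qualifying period is 185 days, less than the 205 days limit. (c) is therefore removed.
Exception (d) fails — employees are paid cash wages.
Exception (e) is satisfied on its face — no employee is paid on commission; the compliance score is 101 points, meeting the 84 points threshold; every employee is an immediate family member. Applying paragraphs (k)–(r): (k) applies (a current Class F Notice is held), but is overridden by (l): (l) operates against (k): assessed value is $230,000, less than the $311,500 limit. (m) operates (at least one employee exceeds 30 hours/week), but yields to (n): (n) operates — a current Provisional Exemption Letter is held. (o) would limit (n) — the reportable unit count is 99, under the 105 limit — but (p) sets (o) aside: (p) applies — a current Annual Waiver is held. (q) would limit (p) — a current Standing Exemption Letter is held — but (r) sets (q) aside: (r) applies — the café is classified under the construction sector. So (e) applies.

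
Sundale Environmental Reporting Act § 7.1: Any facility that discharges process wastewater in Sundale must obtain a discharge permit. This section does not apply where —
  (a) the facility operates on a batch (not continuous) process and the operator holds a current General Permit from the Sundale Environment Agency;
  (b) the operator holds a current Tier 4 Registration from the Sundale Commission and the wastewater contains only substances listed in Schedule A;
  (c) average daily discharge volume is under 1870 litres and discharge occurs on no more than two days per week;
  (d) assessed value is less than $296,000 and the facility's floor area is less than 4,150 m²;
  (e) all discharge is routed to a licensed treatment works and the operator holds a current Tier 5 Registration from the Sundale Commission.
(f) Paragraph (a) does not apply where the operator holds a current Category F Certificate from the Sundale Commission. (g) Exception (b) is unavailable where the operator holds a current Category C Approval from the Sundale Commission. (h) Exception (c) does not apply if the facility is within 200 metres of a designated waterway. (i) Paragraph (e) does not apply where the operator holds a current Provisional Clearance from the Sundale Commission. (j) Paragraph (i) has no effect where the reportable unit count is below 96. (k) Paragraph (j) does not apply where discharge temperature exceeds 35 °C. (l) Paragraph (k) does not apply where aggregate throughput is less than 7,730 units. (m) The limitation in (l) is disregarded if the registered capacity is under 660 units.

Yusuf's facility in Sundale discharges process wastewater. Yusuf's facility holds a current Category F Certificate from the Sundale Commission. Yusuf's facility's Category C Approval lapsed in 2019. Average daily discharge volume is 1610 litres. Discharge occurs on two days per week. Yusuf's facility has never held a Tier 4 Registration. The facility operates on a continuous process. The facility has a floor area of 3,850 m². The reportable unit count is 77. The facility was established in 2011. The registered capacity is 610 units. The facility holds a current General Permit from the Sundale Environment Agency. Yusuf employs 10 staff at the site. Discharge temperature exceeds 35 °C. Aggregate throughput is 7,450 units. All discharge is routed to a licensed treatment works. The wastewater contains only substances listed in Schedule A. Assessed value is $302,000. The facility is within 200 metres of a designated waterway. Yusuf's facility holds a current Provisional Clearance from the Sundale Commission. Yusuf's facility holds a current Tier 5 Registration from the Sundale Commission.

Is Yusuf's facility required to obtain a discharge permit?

Yes — Yusuf's facility must obtain a discharge permit.

Exception (a) does not apply: the facility operates on a continuous process.
Exception (b) requires that the operator holds a current Tier 4 Registration from the Sundale Commission; but no current Tier 4 Registration is held, so (b) is unavailable.
Exception (c) is satisfied on its face — average daily discharge volume is 1610 litres, under the 1870 litres limit; discharge occurs on no more than two days per week. But applying paragraph (h): (h) operates against (c): the facility is within 200 m of a designated waterway. (c) is therefore removed.
Exception (d) fails — assessed value is $302,000, not less than $296,000.
Exception (e)'s conditions are all satisfied: discharge is routed to a licensed treatment works; a current Tier 5 Registration is held. But: (i) operates against (e): a current Provisional Clearance is held. (j) would limit (i) — the reportable unit count is 77, below the 96 limit — but (k) sets (j) aside: (k) operates against (j): discharge temperature exceeds 35 °C. (l) is engaged (aggregate throughput is 7,450 units, less than the 7,730 units limit), but is displaced by (m): (m) operates against (l): the registered capacity is 610 units, under the 660 units limit. (e) is therefore removed.
Every exception is unavailable, so the rule governs.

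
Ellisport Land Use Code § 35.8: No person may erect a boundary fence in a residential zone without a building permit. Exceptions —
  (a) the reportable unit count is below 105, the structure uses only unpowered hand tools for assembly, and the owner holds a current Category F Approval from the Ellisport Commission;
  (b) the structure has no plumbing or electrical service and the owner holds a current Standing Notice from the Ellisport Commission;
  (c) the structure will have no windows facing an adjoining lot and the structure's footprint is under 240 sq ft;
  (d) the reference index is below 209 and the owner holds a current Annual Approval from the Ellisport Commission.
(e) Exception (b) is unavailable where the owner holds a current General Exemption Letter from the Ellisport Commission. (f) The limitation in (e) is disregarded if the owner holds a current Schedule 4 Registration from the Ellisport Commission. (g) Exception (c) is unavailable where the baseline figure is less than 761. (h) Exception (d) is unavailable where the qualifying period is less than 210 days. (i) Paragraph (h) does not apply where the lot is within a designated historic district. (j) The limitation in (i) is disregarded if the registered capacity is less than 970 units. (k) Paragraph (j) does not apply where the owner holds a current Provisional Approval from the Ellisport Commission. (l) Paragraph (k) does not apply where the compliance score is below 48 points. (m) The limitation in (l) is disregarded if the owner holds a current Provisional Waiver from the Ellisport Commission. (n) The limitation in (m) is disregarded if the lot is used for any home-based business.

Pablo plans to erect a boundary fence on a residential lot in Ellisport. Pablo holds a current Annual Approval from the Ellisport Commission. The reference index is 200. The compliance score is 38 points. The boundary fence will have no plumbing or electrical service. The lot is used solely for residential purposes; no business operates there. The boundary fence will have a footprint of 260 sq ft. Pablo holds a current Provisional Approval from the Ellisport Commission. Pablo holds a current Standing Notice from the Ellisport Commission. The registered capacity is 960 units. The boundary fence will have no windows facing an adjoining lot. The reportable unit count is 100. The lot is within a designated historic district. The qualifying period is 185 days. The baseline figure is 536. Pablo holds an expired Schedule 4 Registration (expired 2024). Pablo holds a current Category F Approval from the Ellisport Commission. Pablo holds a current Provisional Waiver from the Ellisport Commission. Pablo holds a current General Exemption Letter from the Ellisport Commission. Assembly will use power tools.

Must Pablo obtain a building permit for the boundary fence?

Exception (a) requires that the structure uses only unpowered hand tools for assembly; but assembly uses power tools, so (a) is unavailable.
Exception (b): there is no plumbing or electrical service; a current Standing Notice is held — every condition holds. Turning to paragraphs (e)–(f): (e) is triggered — a current General Exemption Letter is held. (f), which would lift (e), does not operate here — there is no Schedule 4 Registration in force. So (b) is unavailable.
Exception (c) does not apply: the structure's footprint is 260 sq ft, not under 240 sq ft.
Exception (d): the reference index is 200, below the 209 limit; a current Annual Approval is held — every condition holds. Applying paragraphs (h)–(n): (h) applies (the qualifying period is 185 days, less than the 210 days limit), but is itself disapplied by (i): (i) is engaged — the lot is in a historic district. (j) would limit (i) — the registered capacity is 960 units, less than the 970 units limit — but (k) sets (j) aside: (k) operates against (j): a current Provisional Approval is held. (l) operates (the compliance score is 38 points, below the 48 points limit), but is displaced by (m): (m) applies — a current Provisional Waiver is held. (n), which would lift (m), is not triggered — the lot is solely residential. (d) remains available.

No — exception (d) applies; Pablo does not need a building permit.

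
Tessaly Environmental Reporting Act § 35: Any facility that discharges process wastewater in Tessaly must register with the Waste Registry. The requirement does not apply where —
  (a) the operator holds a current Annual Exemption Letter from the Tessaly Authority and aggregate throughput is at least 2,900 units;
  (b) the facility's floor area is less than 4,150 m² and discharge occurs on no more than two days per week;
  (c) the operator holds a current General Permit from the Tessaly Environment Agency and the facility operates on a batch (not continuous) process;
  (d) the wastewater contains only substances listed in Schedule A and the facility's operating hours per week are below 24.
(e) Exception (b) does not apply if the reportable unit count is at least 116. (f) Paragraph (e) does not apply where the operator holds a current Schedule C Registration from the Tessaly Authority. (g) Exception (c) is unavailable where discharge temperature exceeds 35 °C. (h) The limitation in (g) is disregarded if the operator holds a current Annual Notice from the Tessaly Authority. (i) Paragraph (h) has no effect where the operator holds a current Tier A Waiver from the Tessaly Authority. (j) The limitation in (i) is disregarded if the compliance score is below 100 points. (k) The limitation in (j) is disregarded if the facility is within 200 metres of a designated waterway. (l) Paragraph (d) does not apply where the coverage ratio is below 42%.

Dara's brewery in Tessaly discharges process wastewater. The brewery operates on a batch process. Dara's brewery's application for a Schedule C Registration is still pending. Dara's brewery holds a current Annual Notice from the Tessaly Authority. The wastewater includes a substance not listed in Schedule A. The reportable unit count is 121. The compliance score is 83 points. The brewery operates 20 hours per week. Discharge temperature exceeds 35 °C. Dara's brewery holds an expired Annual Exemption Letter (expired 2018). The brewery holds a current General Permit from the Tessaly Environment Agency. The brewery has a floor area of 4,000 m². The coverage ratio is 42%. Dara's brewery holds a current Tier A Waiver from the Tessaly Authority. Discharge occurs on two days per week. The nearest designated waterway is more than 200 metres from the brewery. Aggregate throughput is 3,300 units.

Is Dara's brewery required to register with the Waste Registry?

Exception (a) does not apply: no current Annual Exemption Letter is held.
Exception (b)'s conditions are all satisfied: the facility's floor area is 4,000 m², less than the 4,150 m² limit; discharge occurs on no more than two days per week. However, paragraphs (e)–(f) must be considered: (e) operates against (b): the reportable unit count is 121, meeting the 116 threshold. (f) is not engaged (no current Schedule C Registration is held), so (e) stands. (b) is therefore removed.
All of (c)'s requirements are met (a current General Permit is held; the facility operates on a batch process). Considering the limiting provisions: (g) would limit (c) — discharge temperature exceeds 35 °C — but (h) sets (g) aside: (h) operates against (g): a current Annual Notice is held. (i) operates (a current Tier A Waiver is held), but is displaced by (j): (j) operates against (i): the compliance score is 83 points, below the 100 points limit. (k) is inapplicable (the brewery is more than 200 m from any designated waterway), so (j) stands. Exception (c) stands.
Exception (d) requires that the wastewater contains only substances listed in Schedule A; but the wastewater includes a non-Schedule-A substance, so (d) is unavailable.

No — exception (c) applies; Dara's brewery is not required to register with the Waste Registry.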